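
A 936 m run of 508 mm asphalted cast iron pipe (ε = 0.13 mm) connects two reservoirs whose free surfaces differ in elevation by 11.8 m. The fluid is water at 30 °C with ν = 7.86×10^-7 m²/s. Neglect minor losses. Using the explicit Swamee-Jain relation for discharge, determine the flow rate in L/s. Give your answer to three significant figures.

Swamee-Jain (Type II): Q = -0.965·√(gD⁵h_f/L)·ln[ε/(3.7D) + √(3.17ν²L/(gD³h_f))]
√(gD⁵h_f/L) = √(9.81·0.508⁵·11.8/936) = 0.06468
ε/(3.7D) = 6.92×10^-5; √(3.17ν²L/(gD³h_f)) = 1.10×10^-5
Q = -0.965·0.06468·ln(8.015×10^-5) = 0.5887 m³/s
Check: V = 2.90 m/s, Re = 1.88×10^6, f = 0.01498, h_f = 11.9 m ≈ 11.8 m ✓

Q ≈ 589 L/s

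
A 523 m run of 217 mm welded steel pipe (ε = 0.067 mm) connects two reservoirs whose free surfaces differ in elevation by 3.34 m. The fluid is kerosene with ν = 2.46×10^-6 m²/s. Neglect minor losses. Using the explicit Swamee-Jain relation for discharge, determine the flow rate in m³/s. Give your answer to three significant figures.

Swamee-Jain (Type II): Q = -0.965·√(gD⁵h_f/L)·ln[ε/(3.7D) + √(3.17ν²L/(gD³h_f))]
√(gD⁵h_f/L) = √(9.81·0.217⁵·3.34/523) = 0.005490
ε/(3.7D) = 8.34×10^-5; √(3.17ν²L/(gD³h_f)) = 1.73×10^-4
Q = -0.965·0.005490·ln(2.566×10^-4) = 0.04381 m³/s
Check: V = 1.18 m/s, Re = 1.04×10^5, f = 0.01941, h_f = 3.35 m ≈ 3.34 m ✓

Q ≈ 0.0438 m³/s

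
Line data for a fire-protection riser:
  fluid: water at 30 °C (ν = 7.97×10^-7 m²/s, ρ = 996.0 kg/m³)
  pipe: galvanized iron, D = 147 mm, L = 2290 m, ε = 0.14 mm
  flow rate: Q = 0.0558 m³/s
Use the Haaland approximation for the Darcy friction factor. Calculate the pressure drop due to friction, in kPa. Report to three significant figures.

V = 4Q/(πD²) = 4·0.0558/(π·0.147²) = 3.288 m/s
Re = VD/ν = 3.288·0.147/7.97×10^-7 = 6.06×10^5 → turbulent
ε/D = 0.14/147 = 9.52×10^-4
Haaland: f = 0.01989
h_f = f(L/D)V²/(2g) = 0.01989·(2290/0.147)·3.288²/(2·9.81) = 170.7 m
Δp = ρg·h_f = 996.0·9.81·170.7 = 1668 kPa

Δp ≈ 1670 kPa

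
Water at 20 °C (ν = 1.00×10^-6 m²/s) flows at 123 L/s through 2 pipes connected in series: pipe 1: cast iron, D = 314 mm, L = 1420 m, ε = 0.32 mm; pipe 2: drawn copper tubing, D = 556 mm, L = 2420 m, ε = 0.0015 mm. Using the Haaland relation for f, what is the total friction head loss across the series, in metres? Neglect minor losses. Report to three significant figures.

H ≈ 12.6 m

Pipe 1: V = 1.588 m/s, Re = 4.99×10^5, ε/D = 0.00102, f = 0.02028, h_1 = f(L/D)V²/2g = 11.79 m
Pipe 2: V = 0.5066 m/s, Re = 2.82×10^5, ε/D = 2.70×10^-6, f = 0.01453, h_2 = f(L/D)V²/2g = 0.8275 m
Series → Q common, losses add: H = Σh = 12.62 m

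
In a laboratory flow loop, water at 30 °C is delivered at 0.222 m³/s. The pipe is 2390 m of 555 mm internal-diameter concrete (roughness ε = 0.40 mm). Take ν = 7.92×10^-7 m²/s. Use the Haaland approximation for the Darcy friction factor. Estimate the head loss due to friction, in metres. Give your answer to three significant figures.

V = 4Q/(πD²) = 4·0.222/(π·0.555²) = 0.9177 m/s
Re = VD/ν = 0.9177·0.555/7.92×10^-7 = 6.43×10^5 → turbulent
ε/D = 0.40/555 = 7.21×10^-4
Haaland: f = 0.01871
h_f = f(L/D)V²/(2g) = 0.01871·(2390/0.555)·0.9177²/(2·9.81) = 3.458 m

h_f ≈ 3.46 m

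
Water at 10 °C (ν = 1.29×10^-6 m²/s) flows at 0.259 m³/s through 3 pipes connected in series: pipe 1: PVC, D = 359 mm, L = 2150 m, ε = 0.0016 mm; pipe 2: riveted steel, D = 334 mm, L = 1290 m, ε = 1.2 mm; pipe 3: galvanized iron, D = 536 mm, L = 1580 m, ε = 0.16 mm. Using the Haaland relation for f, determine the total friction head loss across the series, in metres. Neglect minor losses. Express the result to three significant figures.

H ≈ 75.6 m

Pipe 1: V = 2.559 m/s, Re = 7.12×10^5, ε/D = 4.46×10^-6, f = 0.01234, h_1 = f(L/D)V²/2g = 24.65 m
Pipe 2: V = 2.956 m/s, Re = 7.65×10^5, ε/D = 0.00359, f = 0.02774, h_2 = f(L/D)V²/2g = 47.72 m
Pipe 3: V = 1.148 m/s, Re = 4.77×10^5, ε/D = 2.99×10^-4, f = 0.01619, h_3 = f(L/D)V²/2g = 3.205 m
Series → Q common, losses add: H = Σh = 75.58 m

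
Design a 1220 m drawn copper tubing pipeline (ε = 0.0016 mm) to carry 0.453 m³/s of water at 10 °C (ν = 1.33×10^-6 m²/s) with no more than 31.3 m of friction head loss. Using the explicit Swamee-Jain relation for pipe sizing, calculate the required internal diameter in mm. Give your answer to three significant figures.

Swamee-Jain (Type III): D = 0.66·[ε^1.25·(LQ²/(gh_f))^4.75 + ν·Q^9.4·(L/(gh_f))^5.2]^0.04
LQ²/(gh_f) = 0.8153; L/(gh_f) = 3.973
Term 1 = ε^1.25·(…)^4.75 = 2.16×10^-8; Term 2 = ν·Q^9.4·(…)^5.2 = 1.02×10^-6
D = 0.66·(2.16×10^-8 + 1.02×10^-6)^0.04 = 0.3803 m = 380 mm
Check: V = 3.99 m/s, Re = 1.14×10^6, f = 0.01147, h_f = 29.8 m ≈ 31.3 m ✓

D ≈ 380 mm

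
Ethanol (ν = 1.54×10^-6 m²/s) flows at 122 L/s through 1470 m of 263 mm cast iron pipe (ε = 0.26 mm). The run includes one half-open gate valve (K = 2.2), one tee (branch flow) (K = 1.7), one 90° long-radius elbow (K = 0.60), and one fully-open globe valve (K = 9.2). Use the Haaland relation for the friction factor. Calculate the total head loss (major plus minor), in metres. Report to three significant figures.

H_L ≈ 32.7 m

V = 4Q/(πD²) = 2.246 m/s; V²/2g = 0.2571 m
Re = 3.84×10^5, ε/D = 9.89×10^-4 → f = 0.02030 (Haaland)
Major: h_f = f(L/D)·V²/2g = 0.02030·5589·0.2571 = 29.16 m
Minor: ΣK = 13.7; h_m = ΣK·V²/2g = 3.522 m
Total H_L = 29.16 + 3.522 = 32.69 m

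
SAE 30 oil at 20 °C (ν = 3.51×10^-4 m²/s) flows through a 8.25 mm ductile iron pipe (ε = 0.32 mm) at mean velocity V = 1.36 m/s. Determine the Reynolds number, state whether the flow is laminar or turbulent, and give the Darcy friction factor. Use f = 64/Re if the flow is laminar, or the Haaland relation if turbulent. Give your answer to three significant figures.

Re ≈ 32.0; laminar; f = 64/Re ≈ 2.00

Re = VD/ν = 1.360·0.00825/3.51×10^-4 = 32.0
Re < 2300 → laminar → f = 64/Re = 2.002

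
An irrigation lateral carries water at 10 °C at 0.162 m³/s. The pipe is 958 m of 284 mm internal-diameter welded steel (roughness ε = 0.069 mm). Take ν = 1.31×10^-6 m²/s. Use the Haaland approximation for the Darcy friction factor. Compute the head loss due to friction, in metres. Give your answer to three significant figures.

V = 4Q/(πD²) = 4·0.162/(π·0.284²) = 2.557 m/s
Re = VD/ν = 2.557·0.284/1.31×10^-6 = 5.54×10^5 → turbulent
ε/D = 0.069/284 = 2.43×10^-4
Haaland: f = 0.01556
h_f = f(L/D)V²/(2g) = 0.01556·(958/0.284)·2.557²/(2·9.81) = 17.50 m

h_f ≈ 17.5 m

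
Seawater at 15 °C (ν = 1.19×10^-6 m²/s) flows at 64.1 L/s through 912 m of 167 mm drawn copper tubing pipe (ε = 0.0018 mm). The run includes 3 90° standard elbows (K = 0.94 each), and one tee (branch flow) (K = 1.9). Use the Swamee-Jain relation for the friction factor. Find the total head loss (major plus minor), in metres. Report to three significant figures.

H_L ≈ 34.8 m

V = 4Q/(πD²) = 2.926 m/s; V²/2g = 0.4365 m
Re = 4.11×10^5, ε/D = 1.08×10^-5 → f = 0.01372 (Swamee-Jain)
Major: h_f = f(L/D)·V²/2g = 0.01372·5461·0.4365 = 32.70 m
Minor: ΣK = 4.72; h_m = ΣK·V²/2g = 2.060 m
Total H_L = 32.70 + 2.060 = 34.76 m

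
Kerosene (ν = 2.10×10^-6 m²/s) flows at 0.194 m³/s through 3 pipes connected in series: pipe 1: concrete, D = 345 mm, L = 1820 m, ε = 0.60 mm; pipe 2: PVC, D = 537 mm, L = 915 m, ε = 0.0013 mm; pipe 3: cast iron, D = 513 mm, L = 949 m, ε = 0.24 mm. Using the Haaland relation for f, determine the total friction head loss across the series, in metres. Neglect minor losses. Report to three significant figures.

Pipe 1: V = 2.075 m/s, Re = 3.41×10^5, ε/D = 0.00174, f = 0.02313, h_1 = f(L/D)V²/2g = 26.79 m
Pipe 2: V = 0.8566 m/s, Re = 2.19×10^5, ε/D = 2.42×10^-6, f = 0.01524, h_2 = f(L/D)V²/2g = 0.9713 m
Pipe 3: V = 0.9386 m/s, Re = 2.29×10^5, ε/D = 4.68×10^-4, f = 0.01825, h_3 = f(L/D)V²/2g = 1.516 m
Series → Q common, losses add: H = Σh = 29.28 m

H ≈ 29.3 m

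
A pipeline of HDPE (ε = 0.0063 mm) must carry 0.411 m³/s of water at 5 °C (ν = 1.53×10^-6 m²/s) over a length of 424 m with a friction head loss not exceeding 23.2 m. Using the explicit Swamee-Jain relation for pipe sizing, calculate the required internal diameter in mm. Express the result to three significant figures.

Swamee-Jain (Type III): D = 0.66·[ε^1.25·(LQ²/(gh_f))^4.75 + ν·Q^9.4·(L/(gh_f))^5.2]^0.04
LQ²/(gh_f) = 0.3147; L/(gh_f) = 1.863
Term 1 = ε^1.25·(…)^4.75 = 1.30×10^-9; Term 2 = ν·Q^9.4·(…)^5.2 = 9.12×10^-9
D = 0.66·(1.30×10^-9 + 9.12×10^-9)^0.04 = 0.3164 m = 316 mm
Check: V = 5.23 m/s, Re = 1.08×10^6, f = 0.01195, h_f = 22.3 m ≈ 23.2 m ✓

D ≈ 316 mm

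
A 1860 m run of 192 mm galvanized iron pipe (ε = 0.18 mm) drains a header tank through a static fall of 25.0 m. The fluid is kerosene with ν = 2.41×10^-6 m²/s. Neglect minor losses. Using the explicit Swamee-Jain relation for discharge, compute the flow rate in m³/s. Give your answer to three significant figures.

Q ≈ 0.0444 m³/s

Swamee-Jain (Type II): Q = -0.965·√(gD⁵h_f/L)·ln[ε/(3.7D) + √(3.17ν²L/(gD³h_f))]
√(gD⁵h_f/L) = √(9.81·0.192⁵·25.0/1860) = 0.005865
ε/(3.7D) = 2.53×10^-4; √(3.17ν²L/(gD³h_f)) = 1.40×10^-4
Q = -0.965·0.005865·ln(3.938×10^-4) = 0.04437 m³/s
Check: V = 1.53 m/s, Re = 1.22×10^5, f = 0.02172, h_f = 25.2 m ≈ 25.0 m ✓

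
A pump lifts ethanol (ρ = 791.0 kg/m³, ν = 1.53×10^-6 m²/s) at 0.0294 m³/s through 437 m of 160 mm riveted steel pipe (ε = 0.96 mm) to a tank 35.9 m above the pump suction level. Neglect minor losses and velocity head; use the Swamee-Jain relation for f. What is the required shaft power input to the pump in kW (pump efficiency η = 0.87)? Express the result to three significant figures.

P_shaft ≈ 12.0 kW

V = 4Q/(πD²) = 1.462 m/s; Re = 1.53×10^5; ε/D = 0.00600; f = 0.03286
h_f = f(L/D)V²/2g = 9.782 m
Total head H = z + h_f = 35.9 + 9.782 = 45.68 m
P_hyd = ρgQH = 791.0·9.81·0.0294·45.68 = 10.42 kW
P_shaft = P_hyd/η = 10.42/0.87 = 11.98 kW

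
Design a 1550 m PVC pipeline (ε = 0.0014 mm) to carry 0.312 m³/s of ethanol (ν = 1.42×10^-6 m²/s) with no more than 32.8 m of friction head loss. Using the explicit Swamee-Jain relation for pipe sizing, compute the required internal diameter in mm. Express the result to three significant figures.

D ≈ 345 mm

Swamee-Jain (Type III): D = 0.66·[ε^1.25·(LQ²/(gh_f))^4.75 + ν·Q^9.4·(L/(gh_f))^5.2]^0.04
LQ²/(gh_f) = 0.4689; L/(gh_f) = 4.817
Term 1 = ε^1.25·(…)^4.75 = 1.32×10^-9; Term 2 = ν·Q^9.4·(…)^5.2 = 8.87×10^-8
D = 0.66·(1.32×10^-9 + 8.87×10^-8)^0.04 = 0.3449 m = 345 mm
Check: V = 3.34 m/s, Re = 8.11×10^5, f = 0.01212, h_f = 30.9 m ≈ 32.8 m ✓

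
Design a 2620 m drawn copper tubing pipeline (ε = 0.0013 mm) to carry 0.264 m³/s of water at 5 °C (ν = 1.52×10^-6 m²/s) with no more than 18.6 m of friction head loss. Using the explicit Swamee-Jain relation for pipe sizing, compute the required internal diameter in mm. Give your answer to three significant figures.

Swamee-Jain (Type III): D = 0.66·[ε^1.25·(LQ²/(gh_f))^4.75 + ν·Q^9.4·(L/(gh_f))^5.2]^0.04
LQ²/(gh_f) = 1.001; L/(gh_f) = 14.36
Term 1 = ε^1.25·(…)^4.75 = 4.41×10^-8; Term 2 = ν·Q^9.4·(…)^5.2 = 5.78×10^-6
D = 0.66·(4.41×10^-8 + 5.78×10^-6)^0.04 = 0.4075 m = 408 mm
Check: V = 2.02 m/s, Re = 5.43×10^5, f = 0.01296, h_f = 17.4 m ≈ 18.6 m ✓

D ≈ 408 mm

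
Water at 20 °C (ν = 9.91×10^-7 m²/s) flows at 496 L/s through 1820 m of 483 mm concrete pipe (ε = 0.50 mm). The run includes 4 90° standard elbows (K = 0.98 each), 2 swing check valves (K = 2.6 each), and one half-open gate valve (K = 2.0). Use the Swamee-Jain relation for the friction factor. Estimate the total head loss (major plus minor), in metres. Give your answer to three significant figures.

H_L ≈ 32.4 m

V = 4Q/(πD²) = 2.707 m/s; V²/2g = 0.3735 m
Re = 1.32×10^6, ε/D = 0.00104 → f = 0.02010 (Swamee-Jain)
Major: h_f = f(L/D)·V²/2g = 0.02010·3768·0.3735 = 28.29 m
Minor: ΣK = 11.1; h_m = ΣK·V²/2g = 4.153 m
Total H_L = 28.29 + 4.153 = 32.45 m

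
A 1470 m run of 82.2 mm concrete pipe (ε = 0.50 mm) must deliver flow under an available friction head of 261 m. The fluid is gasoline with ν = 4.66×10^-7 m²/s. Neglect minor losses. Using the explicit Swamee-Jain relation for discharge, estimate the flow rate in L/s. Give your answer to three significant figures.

Q ≈ 15.8 L/s

Swamee-Jain (Type II): Q = -0.965·√(gD⁵h_f/L)·ln[ε/(3.7D) + √(3.17ν²L/(gD³h_f))]
√(gD⁵h_f/L) = √(9.81·0.0822⁵·261/1470) = 0.002557
ε/(3.7D) = 0.00164; √(3.17ν²L/(gD³h_f)) = 2.67×10^-5
Q = -0.965·0.002557·ln(0.001671) = 0.01578 m³/s
Check: V = 2.97 m/s, Re = 5.24×10^5, f = 0.03250, h_f = 262 m ≈ 261 m ✓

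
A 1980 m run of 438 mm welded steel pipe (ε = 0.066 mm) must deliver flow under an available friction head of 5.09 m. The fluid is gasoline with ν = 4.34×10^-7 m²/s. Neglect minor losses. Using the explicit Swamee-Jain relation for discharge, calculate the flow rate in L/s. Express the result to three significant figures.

Q ≈ 190 L/s

Swamee-Jain (Type II): Q = -0.965·√(gD⁵h_f/L)·ln[ε/(3.7D) + √(3.17ν²L/(gD³h_f))]
√(gD⁵h_f/L) = √(9.81·0.438⁵·5.09/1980) = 0.02016
ε/(3.7D) = 4.07×10^-5; √(3.17ν²L/(gD³h_f)) = 1.68×10^-5
Q = -0.965·0.02016·ln(5.751×10^-5) = 0.1900 m³/s
Check: V = 1.26 m/s, Re = 1.27×10^6, f = 0.01398, h_f = 5.12 m ≈ 5.09 m ✓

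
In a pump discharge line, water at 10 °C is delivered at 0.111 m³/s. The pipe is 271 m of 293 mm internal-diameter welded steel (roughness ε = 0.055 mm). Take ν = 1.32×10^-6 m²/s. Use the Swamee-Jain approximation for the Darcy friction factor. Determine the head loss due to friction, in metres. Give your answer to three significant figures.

h_f ≈ 2.03 m

V = 4Q/(πD²) = 4·0.111/(π·0.293²) = 1.646 m/s
Re = VD/ν = 1.646·0.293/1.32×10^-6 = 3.65×10^5 → turbulent
ε/D = 0.055/293 = 1.88×10^-4
Swamee-Jain: f = 0.01587
h_f = f(L/D)V²/(2g) = 0.01587·(271/0.293)·1.646²/(2·9.81) = 2.027 m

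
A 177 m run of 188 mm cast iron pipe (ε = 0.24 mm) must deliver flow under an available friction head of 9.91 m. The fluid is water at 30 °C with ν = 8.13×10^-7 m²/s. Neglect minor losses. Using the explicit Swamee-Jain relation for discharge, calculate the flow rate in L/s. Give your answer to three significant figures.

Q ≈ 86.6 L/s

Swamee-Jain (Type II): Q = -0.965·√(gD⁵h_f/L)·ln[ε/(3.7D) + √(3.17ν²L/(gD³h_f))]
√(gD⁵h_f/L) = √(9.81·0.188⁵·9.91/177) = 0.01136
ε/(3.7D) = 3.45×10^-4; √(3.17ν²L/(gD³h_f)) = 2.40×10^-5
Q = -0.965·0.01136·ln(3.690×10^-4) = 0.08664 m³/s
Check: V = 3.12 m/s, Re = 7.22×10^5, f = 0.02131, h_f = 9.96 m ≈ 9.91 m ✓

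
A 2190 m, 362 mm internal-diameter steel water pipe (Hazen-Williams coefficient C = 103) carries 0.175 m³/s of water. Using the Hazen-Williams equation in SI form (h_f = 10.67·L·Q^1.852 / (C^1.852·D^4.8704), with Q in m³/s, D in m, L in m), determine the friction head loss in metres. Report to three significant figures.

h_f ≈ 24.4 m

h_f = 10.67·2190·0.175^1.852 / (103^1.852·0.362^4.8704) = 24.45 m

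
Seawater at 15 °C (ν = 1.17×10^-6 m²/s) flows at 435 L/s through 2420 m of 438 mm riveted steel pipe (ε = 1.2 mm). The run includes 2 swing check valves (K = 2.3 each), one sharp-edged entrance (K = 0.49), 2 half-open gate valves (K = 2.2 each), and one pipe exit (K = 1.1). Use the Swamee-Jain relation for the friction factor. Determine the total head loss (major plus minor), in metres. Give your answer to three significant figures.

V = 4Q/(πD²) = 2.887 m/s; V²/2g = 0.4248 m
Re = 1.08×10^6, ε/D = 0.00274 → f = 0.02571 (Swamee-Jain)
Major: h_f = f(L/D)·V²/2g = 0.02571·5525·0.4248 = 60.35 m
Minor: ΣK = 10.6; h_m = ΣK·V²/2g = 4.499 m
Total H_L = 60.35 + 4.499 = 64.85 m

H_L ≈ 64.8 m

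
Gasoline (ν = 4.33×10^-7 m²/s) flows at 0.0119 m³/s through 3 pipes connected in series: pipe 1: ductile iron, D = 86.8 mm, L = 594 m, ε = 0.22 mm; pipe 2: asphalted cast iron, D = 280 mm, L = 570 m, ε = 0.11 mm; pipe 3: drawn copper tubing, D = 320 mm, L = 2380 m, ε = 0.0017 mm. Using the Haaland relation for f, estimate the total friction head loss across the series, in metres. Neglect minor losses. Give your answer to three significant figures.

Pipe 1: V = 2.011 m/s, Re = 4.03×10^5, ε/D = 0.00253, f = 0.02536, h_1 = f(L/D)V²/2g = 35.77 m
Pipe 2: V = 0.1933 m/s, Re = 1.25×10^5, ε/D = 3.93×10^-4, f = 0.01903, h_2 = f(L/D)V²/2g = 0.07376 m
Pipe 3: V = 0.1480 m/s, Re = 1.09×10^5, ε/D = 5.31×10^-6, f = 0.01752, h_3 = f(L/D)V²/2g = 0.1454 m
Series → Q common, losses add: H = Σh = 35.99 m

H ≈ 36.0 m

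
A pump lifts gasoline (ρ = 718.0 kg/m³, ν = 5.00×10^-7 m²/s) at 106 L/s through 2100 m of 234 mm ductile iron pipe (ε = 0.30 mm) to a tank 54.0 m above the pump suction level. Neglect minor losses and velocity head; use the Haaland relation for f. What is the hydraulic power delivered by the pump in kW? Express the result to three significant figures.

V = 4Q/(πD²) = 2.465 m/s; Re = 1.15×10^6; ε/D = 0.00128; f = 0.02111
h_f = f(L/D)V²/2g = 58.68 m
Total head H = z + h_f = 54.0 + 58.68 = 112.7 m
P_hyd = ρgQH = 718.0·9.81·0.106·112.7 = 84.13 kW

P_hyd ≈ 84.1 kW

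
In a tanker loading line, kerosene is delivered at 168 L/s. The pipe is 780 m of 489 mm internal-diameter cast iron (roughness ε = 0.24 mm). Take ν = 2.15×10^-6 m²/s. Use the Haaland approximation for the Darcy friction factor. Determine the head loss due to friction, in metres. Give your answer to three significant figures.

V = 4Q/(πD²) = 4·0.168/(π·0.489²) = 0.8945 m/s
Re = VD/ν = 0.8945·0.489/2.15×10^-6 = 2.03×10^5 → turbulent
ε/D = 0.24/489 = 4.91×10^-4
Haaland: f = 0.01856
h_f = f(L/D)V²/(2g) = 0.01856·(780/0.489)·0.8945²/(2·9.81) = 1.208 m

h_f ≈ 1.21 m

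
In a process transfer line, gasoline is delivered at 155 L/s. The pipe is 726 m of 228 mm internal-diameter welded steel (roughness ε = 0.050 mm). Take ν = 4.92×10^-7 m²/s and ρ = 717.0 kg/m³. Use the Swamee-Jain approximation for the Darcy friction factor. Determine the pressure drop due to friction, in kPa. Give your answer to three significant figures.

V = 4Q/(πD²) = 4·0.155/(π·0.228²) = 3.796 m/s
Re = VD/ν = 3.796·0.228/4.92×10^-7 = 1.76×10^6 → turbulent
ε/D = 0.050/228 = 2.19×10^-4
Swamee-Jain: f = 0.01461
h_f = f(L/D)V²/(2g) = 0.01461·(726/0.228)·3.796²/(2·9.81) = 34.17 m
Δp = ρg·h_f = 717.0·9.81·34.17 = 240.4 kPa

Δp ≈ 240 kPa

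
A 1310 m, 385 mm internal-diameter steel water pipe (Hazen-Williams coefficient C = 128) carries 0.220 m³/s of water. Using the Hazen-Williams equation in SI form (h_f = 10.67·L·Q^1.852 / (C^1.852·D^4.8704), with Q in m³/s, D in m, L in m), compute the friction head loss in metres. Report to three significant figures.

h_f = 10.67·1310·0.220^1.852 / (128^1.852·0.385^4.8704) = 11.07 m

h_f ≈ 11.1 m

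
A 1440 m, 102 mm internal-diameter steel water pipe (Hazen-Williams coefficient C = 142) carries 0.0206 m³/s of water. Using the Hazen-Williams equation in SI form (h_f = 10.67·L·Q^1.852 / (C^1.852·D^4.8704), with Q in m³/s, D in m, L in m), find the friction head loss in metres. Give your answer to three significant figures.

h_f = 10.67·1440·0.0206^1.852 / (142^1.852·0.102^4.8704) = 80.59 m

h_f ≈ 80.6 m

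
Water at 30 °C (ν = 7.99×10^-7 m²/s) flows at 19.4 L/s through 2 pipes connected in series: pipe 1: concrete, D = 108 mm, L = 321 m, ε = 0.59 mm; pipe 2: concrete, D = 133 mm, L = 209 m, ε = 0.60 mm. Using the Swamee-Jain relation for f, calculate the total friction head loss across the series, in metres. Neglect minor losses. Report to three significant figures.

H ≈ 26.2 m

Pipe 1: V = 2.118 m/s, Re = 2.86×10^5, ε/D = 0.00546, f = 0.03165, h_1 = f(L/D)V²/2g = 21.50 m
Pipe 2: V = 1.396 m/s, Re = 2.32×10^5, ε/D = 0.00451, f = 0.03004, h_2 = f(L/D)V²/2g = 4.692 m
Series → Q common, losses add: H = Σh = 26.19 m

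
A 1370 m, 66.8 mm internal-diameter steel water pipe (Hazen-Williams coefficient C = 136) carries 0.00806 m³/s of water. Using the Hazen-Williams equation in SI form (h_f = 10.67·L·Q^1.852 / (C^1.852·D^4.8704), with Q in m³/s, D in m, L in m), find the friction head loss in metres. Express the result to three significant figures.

h_f ≈ 115 m

h_f = 10.67·1370·0.00806^1.852 / (136^1.852·0.0668^4.8704) = 114.8 m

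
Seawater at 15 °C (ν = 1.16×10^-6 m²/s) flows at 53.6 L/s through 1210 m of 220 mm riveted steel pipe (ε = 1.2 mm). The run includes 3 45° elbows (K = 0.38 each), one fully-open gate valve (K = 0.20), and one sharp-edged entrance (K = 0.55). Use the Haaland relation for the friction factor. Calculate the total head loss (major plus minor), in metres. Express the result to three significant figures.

H_L ≈ 17.8 m

V = 4Q/(πD²) = 1.410 m/s; V²/2g = 0.1013 m
Re = 2.67×10^5, ε/D = 0.00545 → f = 0.03155 (Haaland)
Major: h_f = f(L/D)·V²/2g = 0.03155·5500·0.1013 = 17.59 m
Minor: ΣK = 1.89; h_m = ΣK·V²/2g = 0.1915 m
Total H_L = 17.59 + 0.1915 = 17.78 m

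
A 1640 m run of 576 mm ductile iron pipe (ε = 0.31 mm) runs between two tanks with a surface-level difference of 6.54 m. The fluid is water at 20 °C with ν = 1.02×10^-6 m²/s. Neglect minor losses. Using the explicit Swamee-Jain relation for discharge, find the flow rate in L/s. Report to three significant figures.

Q ≈ 418 L/s

Swamee-Jain (Type II): Q = -0.965·√(gD⁵h_f/L)·ln[ε/(3.7D) + √(3.17ν²L/(gD³h_f))]
√(gD⁵h_f/L) = √(9.81·0.576⁵·6.54/1640) = 0.04980
ε/(3.7D) = 1.45×10^-4; √(3.17ν²L/(gD³h_f)) = 2.10×10^-5
Q = -0.965·0.04980·ln(1.665×10^-4) = 0.4182 m³/s
Check: V = 1.60 m/s, Re = 9.06×10^5, f = 0.01760, h_f = 6.58 m ≈ 6.54 m ✓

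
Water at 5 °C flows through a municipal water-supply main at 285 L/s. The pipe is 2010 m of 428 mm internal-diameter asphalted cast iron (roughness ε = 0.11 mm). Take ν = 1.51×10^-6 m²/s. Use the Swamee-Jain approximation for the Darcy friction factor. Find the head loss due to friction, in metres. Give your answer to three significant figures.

V = 4Q/(πD²) = 4·0.285/(π·0.428²) = 1.981 m/s
Re = VD/ν = 1.981·0.428/1.51×10^-6 = 5.61×10^5 → turbulent
ε/D = 0.11/428 = 2.57×10^-4
Swamee-Jain: f = 0.01589
h_f = f(L/D)V²/(2g) = 0.01589·(2010/0.428)·1.981²/(2·9.81) = 14.92 m

h_f ≈ 14.9 m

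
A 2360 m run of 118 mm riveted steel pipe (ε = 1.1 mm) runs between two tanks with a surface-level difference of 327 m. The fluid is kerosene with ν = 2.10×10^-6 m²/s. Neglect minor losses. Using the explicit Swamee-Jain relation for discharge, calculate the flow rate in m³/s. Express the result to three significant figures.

Q ≈ 0.0320 m³/s

Swamee-Jain (Type II): Q = -0.965·√(gD⁵h_f/L)·ln[ε/(3.7D) + √(3.17ν²L/(gD³h_f))]
√(gD⁵h_f/L) = √(9.81·0.118⁵·327/2360) = 0.005576
ε/(3.7D) = 0.00252; √(3.17ν²L/(gD³h_f)) = 7.91×10^-5
Q = -0.965·0.005576·ln(0.002599) = 0.03203 m³/s
Check: V = 2.93 m/s, Re = 1.65×10^5, f = 0.03758, h_f = 329 m ≈ 327 m ✓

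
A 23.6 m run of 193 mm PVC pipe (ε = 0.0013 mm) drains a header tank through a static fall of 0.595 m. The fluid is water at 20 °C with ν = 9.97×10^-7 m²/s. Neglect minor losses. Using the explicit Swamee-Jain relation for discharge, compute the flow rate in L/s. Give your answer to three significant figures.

Q ≈ 78.8 L/s

Swamee-Jain (Type II): Q = -0.965·√(gD⁵h_f/L)·ln[ε/(3.7D) + √(3.17ν²L/(gD³h_f))]
√(gD⁵h_f/L) = √(9.81·0.193⁵·0.595/23.6) = 0.008138
ε/(3.7D) = 1.82×10^-6; √(3.17ν²L/(gD³h_f)) = 4.21×10^-5
Q = -0.965·0.008138·ln(4.392×10^-5) = 0.07879 m³/s
Check: V = 2.69 m/s, Re = 5.21×10^5, f = 0.01310, h_f = 0.592 m ≈ 0.595 m ✓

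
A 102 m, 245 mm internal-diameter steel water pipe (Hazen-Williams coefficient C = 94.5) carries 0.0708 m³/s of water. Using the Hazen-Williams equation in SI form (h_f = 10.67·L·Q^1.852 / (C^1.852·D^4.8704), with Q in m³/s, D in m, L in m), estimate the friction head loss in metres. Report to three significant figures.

h_f ≈ 1.67 m

h_f = 10.67·102·0.0708^1.852 / (94.5^1.852·0.245^4.8704) = 1.673 m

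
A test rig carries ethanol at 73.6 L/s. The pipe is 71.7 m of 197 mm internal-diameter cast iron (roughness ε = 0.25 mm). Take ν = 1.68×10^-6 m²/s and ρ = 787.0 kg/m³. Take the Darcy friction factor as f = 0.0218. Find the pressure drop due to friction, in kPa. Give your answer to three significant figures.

V = 4Q/(πD²) = 4·0.0736/(π·0.197²) = 2.415 m/s
h_f = f(L/D)V²/(2g) = 0.02180·(71.7/0.197)·2.415²/(2·9.81) = 2.358 m
Δp = ρg·h_f = 787.0·9.81·2.358 = 18.20 kPa

Δp ≈ 18.2 kPa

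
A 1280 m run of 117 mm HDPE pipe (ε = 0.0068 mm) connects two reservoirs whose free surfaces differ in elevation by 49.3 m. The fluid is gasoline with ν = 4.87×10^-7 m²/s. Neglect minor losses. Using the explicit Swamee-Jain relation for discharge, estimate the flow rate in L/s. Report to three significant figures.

Q ≈ 27.5 L/s

Swamee-Jain (Type II): Q = -0.965·√(gD⁵h_f/L)·ln[ε/(3.7D) + √(3.17ν²L/(gD³h_f))]
√(gD⁵h_f/L) = √(9.81·0.117⁵·49.3/1280) = 0.002878
ε/(3.7D) = 1.57×10^-5; √(3.17ν²L/(gD³h_f)) = 3.52×10^-5
Q = -0.965·0.002878·ln(5.096×10^-5) = 0.02745 m³/s
Check: V = 2.55 m/s, Re = 6.13×10^5, f = 0.01358, h_f = 49.4 m ≈ 49.3 m ✓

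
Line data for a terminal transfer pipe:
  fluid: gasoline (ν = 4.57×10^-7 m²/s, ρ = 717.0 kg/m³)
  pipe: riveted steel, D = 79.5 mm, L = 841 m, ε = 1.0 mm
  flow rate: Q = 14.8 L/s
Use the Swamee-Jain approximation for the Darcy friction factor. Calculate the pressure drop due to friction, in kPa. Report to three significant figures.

V = 4Q/(πD²) = 4·0.0148/(π·0.0795²) = 2.982 m/s
Re = VD/ν = 2.982·0.0795/4.57×10^-7 = 5.19×10^5 → turbulent
ε/D = 1.0/79.5 = 0.0126
Swamee-Jain: f = 0.04120
h_f = f(L/D)V²/(2g) = 0.04120·(841/0.0795)·2.982²/(2·9.81) = 197.5 m
Δp = ρg·h_f = 717.0·9.81·197.5 = 1389 kPa

Δp ≈ 1390 kPa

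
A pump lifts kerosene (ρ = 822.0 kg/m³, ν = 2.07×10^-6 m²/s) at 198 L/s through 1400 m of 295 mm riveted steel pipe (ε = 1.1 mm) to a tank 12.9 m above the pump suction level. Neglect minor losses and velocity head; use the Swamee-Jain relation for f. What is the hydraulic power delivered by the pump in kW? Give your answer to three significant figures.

P_hyd ≈ 112 kW

V = 4Q/(πD²) = 2.897 m/s; Re = 4.13×10^5; ε/D = 0.00373; f = 0.02824
h_f = f(L/D)V²/2g = 57.32 m
Total head H = z + h_f = 12.9 + 57.32 = 70.22 m
P_hyd = ρgQH = 822.0·9.81·0.198·70.22 = 112.1 kW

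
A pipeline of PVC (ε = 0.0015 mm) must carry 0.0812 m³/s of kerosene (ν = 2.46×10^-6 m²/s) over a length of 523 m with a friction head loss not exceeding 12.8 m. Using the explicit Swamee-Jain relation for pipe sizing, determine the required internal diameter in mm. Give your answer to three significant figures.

Swamee-Jain (Type III): D = 0.66·[ε^1.25·(LQ²/(gh_f))^4.75 + ν·Q^9.4·(L/(gh_f))^5.2]^0.04
LQ²/(gh_f) = 0.02746; L/(gh_f) = 4.165
Term 1 = ε^1.25·(…)^4.75 = 2.01×10^-15; Term 2 = ν·Q^9.4·(…)^5.2 = 2.31×10^-13
D = 0.66·(2.01×10^-15 + 2.31×10^-13)^0.04 = 0.2062 m = 206 mm
Check: V = 2.43 m/s, Re = 2.04×10^5, f = 0.01554, h_f = 11.9 m ≈ 12.8 m ✓

D ≈ 206 mm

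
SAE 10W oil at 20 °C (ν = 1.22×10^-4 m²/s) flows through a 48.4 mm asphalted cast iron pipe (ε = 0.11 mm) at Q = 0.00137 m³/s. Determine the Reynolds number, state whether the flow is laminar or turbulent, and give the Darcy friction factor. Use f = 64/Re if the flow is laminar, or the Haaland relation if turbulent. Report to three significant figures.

Re ≈ 295; laminar; f = 64/Re ≈ 0.217

V = 4Q/(πD²) = 0.7446 m/s
Re = VD/ν = 0.7446·0.0484/1.22×10^-4 = 295
Re < 2300 → laminar → f = 64/Re = 0.2166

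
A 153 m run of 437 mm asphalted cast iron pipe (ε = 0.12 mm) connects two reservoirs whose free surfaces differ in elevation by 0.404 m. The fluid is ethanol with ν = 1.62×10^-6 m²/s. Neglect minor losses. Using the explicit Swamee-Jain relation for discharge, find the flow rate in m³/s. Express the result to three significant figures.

Q ≈ 0.175 m³/s

Swamee-Jain (Type II): Q = -0.965·√(gD⁵h_f/L)·ln[ε/(3.7D) + √(3.17ν²L/(gD³h_f))]
√(gD⁵h_f/L) = √(9.81·0.437⁵·0.404/153) = 0.02032
ε/(3.7D) = 7.42×10^-5; √(3.17ν²L/(gD³h_f)) = 6.20×10^-5
Q = -0.965·0.02032·ln(1.363×10^-4) = 0.1745 m³/s
Check: V = 1.16 m/s, Re = 3.14×10^5, f = 0.01681, h_f = 0.406 m ≈ 0.404 m ✓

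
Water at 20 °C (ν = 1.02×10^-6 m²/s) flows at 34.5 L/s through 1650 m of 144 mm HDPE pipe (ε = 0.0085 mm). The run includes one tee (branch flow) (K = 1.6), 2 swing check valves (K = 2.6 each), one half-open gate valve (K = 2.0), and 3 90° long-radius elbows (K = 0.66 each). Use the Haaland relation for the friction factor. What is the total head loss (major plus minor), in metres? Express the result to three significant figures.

V = 4Q/(πD²) = 2.118 m/s; V²/2g = 0.2287 m
Re = 2.99×10^5, ε/D = 5.90×10^-5 → f = 0.01487 (Haaland)
Major: h_f = f(L/D)·V²/2g = 0.01487·11458·0.2287 = 38.97 m
Minor: ΣK = 10.8; h_m = ΣK·V²/2g = 2.466 m
Total H_L = 38.97 + 2.466 = 41.44 m

H_L ≈ 41.4 m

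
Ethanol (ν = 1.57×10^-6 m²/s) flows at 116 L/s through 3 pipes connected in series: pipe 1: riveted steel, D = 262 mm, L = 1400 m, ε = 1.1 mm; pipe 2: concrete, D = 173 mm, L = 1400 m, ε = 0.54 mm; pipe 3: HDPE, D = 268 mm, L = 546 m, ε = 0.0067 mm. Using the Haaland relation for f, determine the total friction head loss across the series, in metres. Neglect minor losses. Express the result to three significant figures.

H ≈ 311 m

Pipe 1: V = 2.152 m/s, Re = 3.59×10^5, ε/D = 0.00420, f = 0.02915, h_1 = f(L/D)V²/2g = 36.76 m
Pipe 2: V = 4.935 m/s, Re = 5.44×10^5, ε/D = 0.00312, f = 0.02673, h_2 = f(L/D)V²/2g = 268.5 m
Pipe 3: V = 2.056 m/s, Re = 3.51×10^5, ε/D = 2.50×10^-5, f = 0.01416, h_3 = f(L/D)V²/2g = 6.220 m
Series → Q common, losses add: H = Σh = 311.5 m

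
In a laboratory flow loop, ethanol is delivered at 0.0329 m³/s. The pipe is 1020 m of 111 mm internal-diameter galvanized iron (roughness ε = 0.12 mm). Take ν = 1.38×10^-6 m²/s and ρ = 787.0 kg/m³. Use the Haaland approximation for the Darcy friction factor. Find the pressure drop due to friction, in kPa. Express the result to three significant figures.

Δp ≈ 875 kPa

V = 4Q/(πD²) = 4·0.0329/(π·0.111²) = 3.400 m/s
Re = VD/ν = 3.400·0.111/1.38×10^-6 = 2.73×10^5 → turbulent
ε/D = 0.12/111 = 0.00108
Haaland: f = 0.02093
h_f = f(L/D)V²/(2g) = 0.02093·(1020/0.111)·3.400²/(2·9.81) = 113.3 m
Δp = ρg·h_f = 787.0·9.81·113.3 = 874.9 kPa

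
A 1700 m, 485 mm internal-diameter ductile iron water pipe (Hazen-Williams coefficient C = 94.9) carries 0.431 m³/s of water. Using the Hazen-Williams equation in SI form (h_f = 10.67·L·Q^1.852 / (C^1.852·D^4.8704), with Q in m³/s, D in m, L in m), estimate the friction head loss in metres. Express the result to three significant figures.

h_f = 10.67·1700·0.431^1.852 / (94.9^1.852·0.485^4.8704) = 28.21 m

h_f ≈ 28.2 m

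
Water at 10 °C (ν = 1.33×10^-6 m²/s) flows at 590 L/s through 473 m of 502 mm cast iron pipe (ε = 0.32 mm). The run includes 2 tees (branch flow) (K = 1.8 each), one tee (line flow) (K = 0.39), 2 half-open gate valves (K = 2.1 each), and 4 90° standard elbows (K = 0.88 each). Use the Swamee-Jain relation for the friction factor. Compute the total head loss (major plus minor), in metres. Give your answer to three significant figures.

V = 4Q/(πD²) = 2.981 m/s; V²/2g = 0.4529 m
Re = 1.13×10^6, ε/D = 6.37×10^-4 → f = 0.01812 (Swamee-Jain)
Major: h_f = f(L/D)·V²/2g = 0.01812·942.2·0.4529 = 7.731 m
Minor: ΣK = 11.7; h_m = ΣK·V²/2g = 5.304 m
Total H_L = 7.731 + 5.304 = 13.03 m

H_L ≈ 13.0 m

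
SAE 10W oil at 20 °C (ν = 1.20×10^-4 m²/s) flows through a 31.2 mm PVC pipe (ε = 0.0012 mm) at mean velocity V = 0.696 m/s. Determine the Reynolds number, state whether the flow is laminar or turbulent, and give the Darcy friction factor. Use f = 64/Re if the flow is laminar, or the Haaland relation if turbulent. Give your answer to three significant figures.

Re ≈ 181; laminar; f = 64/Re ≈ 0.354

Re = VD/ν = 0.6960·0.0312/1.20×10^-4 = 181
Re < 2300 → laminar → f = 64/Re = 0.3537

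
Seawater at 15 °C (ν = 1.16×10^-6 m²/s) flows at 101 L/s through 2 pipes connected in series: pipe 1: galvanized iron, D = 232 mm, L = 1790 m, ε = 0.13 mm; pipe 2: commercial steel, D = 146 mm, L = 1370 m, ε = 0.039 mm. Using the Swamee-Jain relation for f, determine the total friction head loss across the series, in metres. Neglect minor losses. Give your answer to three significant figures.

H ≈ 314 m

Pipe 1: V = 2.389 m/s, Re = 4.78×10^5, ε/D = 5.60×10^-4, f = 0.01818, h_1 = f(L/D)V²/2g = 40.82 m
Pipe 2: V = 6.033 m/s, Re = 7.59×10^5, ε/D = 2.67×10^-4, f = 0.01567, h_2 = f(L/D)V²/2g = 272.8 m
Series → Q common, losses add: H = Σh = 313.7 m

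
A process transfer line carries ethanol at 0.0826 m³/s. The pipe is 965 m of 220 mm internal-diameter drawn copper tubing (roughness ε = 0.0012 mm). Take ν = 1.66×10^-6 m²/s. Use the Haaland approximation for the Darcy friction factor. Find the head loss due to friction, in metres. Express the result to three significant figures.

V = 4Q/(πD²) = 4·0.0826/(π·0.220²) = 2.173 m/s
Re = VD/ν = 2.173·0.220/1.66×10^-6 = 2.88×10^5 → turbulent
ε/D = 0.0012/220 = 5.45×10^-6
Haaland: f = 0.01449
h_f = f(L/D)V²/(2g) = 0.01449·(965/0.220)·2.173²/(2·9.81) = 15.30 m

h_f ≈ 15.3 m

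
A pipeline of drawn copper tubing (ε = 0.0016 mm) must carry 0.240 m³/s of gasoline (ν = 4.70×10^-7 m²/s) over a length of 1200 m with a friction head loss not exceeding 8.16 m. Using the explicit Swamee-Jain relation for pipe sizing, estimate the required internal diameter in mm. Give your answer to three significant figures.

D ≈ 379 mm

Swamee-Jain (Type III): D = 0.66·[ε^1.25·(LQ²/(gh_f))^4.75 + ν·Q^9.4·(L/(gh_f))^5.2]^0.04
LQ²/(gh_f) = 0.8635; L/(gh_f) = 14.99
Term 1 = ε^1.25·(…)^4.75 = 2.83×10^-8; Term 2 = ν·Q^9.4·(…)^5.2 = 9.13×10^-7
D = 0.66·(2.83×10^-8 + 9.13×10^-7)^0.04 = 0.3789 m = 379 mm
Check: V = 2.13 m/s, Re = 1.72×10^6, f = 0.01077, h_f = 7.88 m ≈ 8.16 m ✓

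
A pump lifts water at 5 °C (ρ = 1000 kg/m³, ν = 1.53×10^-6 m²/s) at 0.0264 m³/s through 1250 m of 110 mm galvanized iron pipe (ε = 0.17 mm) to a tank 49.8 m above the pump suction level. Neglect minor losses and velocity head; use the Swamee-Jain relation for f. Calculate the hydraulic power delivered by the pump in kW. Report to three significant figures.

P_hyd ≈ 39.7 kW

V = 4Q/(πD²) = 2.778 m/s; Re = 2.00×10^5; ε/D = 0.00155; f = 0.02312
h_f = f(L/D)V²/2g = 103.4 m
Total head H = z + h_f = 49.8 + 103.4 = 153.2 m
P_hyd = ρgQH = 1000·9.81·0.0264·153.2 = 39.66 kW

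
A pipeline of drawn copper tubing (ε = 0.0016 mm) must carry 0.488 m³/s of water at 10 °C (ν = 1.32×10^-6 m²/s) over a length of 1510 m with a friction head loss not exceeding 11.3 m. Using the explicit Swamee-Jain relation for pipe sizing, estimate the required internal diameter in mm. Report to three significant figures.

D ≈ 505 mm

Swamee-Jain (Type III): D = 0.66·[ε^1.25·(LQ²/(gh_f))^4.75 + ν·Q^9.4·(L/(gh_f))^5.2]^0.04
LQ²/(gh_f) = 3.244; L/(gh_f) = 13.62
Term 1 = ε^1.25·(…)^4.75 = 1.52×10^-5; Term 2 = ν·Q^9.4·(…)^5.2 = 0.00123
D = 0.66·(1.52×10^-5 + 0.00123)^0.04 = 0.5051 m = 505 mm
Check: V = 2.44 m/s, Re = 9.32×10^5, f = 0.01182, h_f = 10.7 m ≈ 11.3 m ✓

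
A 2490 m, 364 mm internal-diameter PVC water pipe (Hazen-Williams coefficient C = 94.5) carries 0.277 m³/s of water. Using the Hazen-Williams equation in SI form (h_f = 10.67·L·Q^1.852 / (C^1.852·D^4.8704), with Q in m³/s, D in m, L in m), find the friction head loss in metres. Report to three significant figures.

h_f = 10.67·2490·0.277^1.852 / (94.5^1.852·0.364^4.8704) = 74.29 m

h_f ≈ 74.3 m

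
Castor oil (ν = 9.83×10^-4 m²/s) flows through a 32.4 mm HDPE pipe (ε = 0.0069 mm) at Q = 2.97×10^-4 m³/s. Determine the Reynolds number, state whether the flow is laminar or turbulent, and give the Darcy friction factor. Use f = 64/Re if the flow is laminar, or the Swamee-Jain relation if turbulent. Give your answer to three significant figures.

V = 4Q/(πD²) = 0.3602 m/s
Re = VD/ν = 0.3602·0.0324/9.83×10^-4 = 11.9
Re < 2300 → laminar → f = 64/Re = 5.390

Re ≈ 11.9; laminar; f = 64/Re ≈ 5.39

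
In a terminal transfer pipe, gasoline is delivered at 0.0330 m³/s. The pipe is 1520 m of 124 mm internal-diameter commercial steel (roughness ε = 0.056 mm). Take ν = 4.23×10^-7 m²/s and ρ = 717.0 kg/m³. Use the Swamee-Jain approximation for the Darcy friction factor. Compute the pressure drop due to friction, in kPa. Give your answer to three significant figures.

Δp ≈ 561 kPa

V = 4Q/(πD²) = 4·0.0330/(π·0.124²) = 2.733 m/s
Re = VD/ν = 2.733·0.124/4.23×10^-7 = 8.01×10^5 → turbulent
ε/D = 0.056/124 = 4.52×10^-4
Swamee-Jain: f = 0.01710
h_f = f(L/D)V²/(2g) = 0.01710·(1520/0.124)·2.733²/(2·9.81) = 79.76 m
Δp = ρg·h_f = 717.0·9.81·79.76 = 561.0 kPa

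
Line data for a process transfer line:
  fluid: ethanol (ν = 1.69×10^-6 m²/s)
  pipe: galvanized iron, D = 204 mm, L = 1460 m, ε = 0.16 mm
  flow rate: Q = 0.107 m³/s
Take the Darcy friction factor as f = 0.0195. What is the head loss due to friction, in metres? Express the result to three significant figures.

h_f ≈ 76.2 m

V = 4Q/(πD²) = 4·0.107/(π·0.204²) = 3.274 m/s
h_f = f(L/D)V²/(2g) = 0.01950·(1460/0.204)·3.274²/(2·9.81) = 76.23 m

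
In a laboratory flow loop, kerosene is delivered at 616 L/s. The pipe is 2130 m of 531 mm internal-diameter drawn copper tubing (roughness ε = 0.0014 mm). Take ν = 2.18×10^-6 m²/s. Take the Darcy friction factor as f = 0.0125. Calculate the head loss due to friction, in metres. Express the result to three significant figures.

h_f ≈ 19.8 m

V = 4Q/(πD²) = 4·0.616/(π·0.531²) = 2.782 m/s
h_f = f(L/D)V²/(2g) = 0.01250·(2130/0.531)·2.782²/(2·9.81) = 19.77 m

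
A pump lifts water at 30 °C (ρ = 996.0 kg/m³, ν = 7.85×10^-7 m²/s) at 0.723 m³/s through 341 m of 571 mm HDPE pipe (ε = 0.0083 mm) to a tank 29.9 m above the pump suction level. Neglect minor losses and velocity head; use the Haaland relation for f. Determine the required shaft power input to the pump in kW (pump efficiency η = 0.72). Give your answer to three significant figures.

P_shaft ≈ 319 kW

V = 4Q/(πD²) = 2.823 m/s; Re = 2.05×10^6; ε/D = 1.45×10^-5; f = 0.01074
h_f = f(L/D)V²/2g = 2.606 m
Total head H = z + h_f = 29.9 + 2.606 = 32.51 m
P_hyd = ρgQH = 996.0·9.81·0.723·32.51 = 229.6 kW
P_shaft = P_hyd/η = 229.6/0.72 = 318.9 kW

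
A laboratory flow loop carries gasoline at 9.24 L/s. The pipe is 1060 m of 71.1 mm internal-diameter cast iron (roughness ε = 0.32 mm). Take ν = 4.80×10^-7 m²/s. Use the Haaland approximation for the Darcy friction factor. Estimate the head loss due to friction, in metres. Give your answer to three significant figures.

h_f ≈ 122 m

V = 4Q/(πD²) = 4·0.00924/(π·0.0711²) = 2.327 m/s
Re = VD/ν = 2.327·0.0711/4.80×10^-7 = 3.45×10^5 → turbulent
ε/D = 0.32/71.1 = 0.00450
Haaland: f = 0.02975
h_f = f(L/D)V²/(2g) = 0.02975·(1060/0.0711)·2.327²/(2·9.81) = 122.4 m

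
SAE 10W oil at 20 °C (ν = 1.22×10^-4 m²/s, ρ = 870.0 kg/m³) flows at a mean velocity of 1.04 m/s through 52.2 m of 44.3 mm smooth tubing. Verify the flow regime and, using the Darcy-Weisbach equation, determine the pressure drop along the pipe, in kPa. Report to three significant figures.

Re = VD/ν = 1.04·0.04430/1.22×10^-4 = 378 → laminar (Re < 2300)
f = 64/Re = 0.1695
h_f = f(L/D)V²/(2g) = 0.1695·(52.2/0.04430)·1.04²/(2·9.81) = 11.01 m
Δp = ρg·h_f = 870.0·9.81·11.01 = 93.96 kPa

Δp ≈ 94.0 kPa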